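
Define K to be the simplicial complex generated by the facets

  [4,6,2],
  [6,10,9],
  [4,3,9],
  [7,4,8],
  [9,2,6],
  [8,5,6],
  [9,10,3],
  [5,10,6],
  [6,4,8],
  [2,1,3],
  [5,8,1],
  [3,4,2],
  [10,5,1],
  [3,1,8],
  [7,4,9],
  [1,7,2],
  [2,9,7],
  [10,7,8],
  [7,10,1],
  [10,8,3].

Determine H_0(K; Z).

Fix the vertex order 1 < 2 < 3 < 4 < 5 < 6 < 7 < 8 < 9 < 10 and write every simplex with vertices in increasing order. Then dim K = 2 and the simplices of K are:

  0-simplices (10): [1], [2], [3], [4], [5], [6], [7], [8], [9], [10]
  1-simplices (30): (30 of them)
  2-simplices (20): (20 of them)

giving chain groups C_0 ≅ Z^10, C_1 ≅ Z^30, C_2 ≅ Z^20.

∂_1: C_1 → C_0 sends each edge [p,q] (with p < q) to q − p.
The 10×30 boundary matrix has rank 9 and Smith normal form diag(1,1,1,1,1,1,1,1,1).

The boundary map ∂_2: C_2 → C_1 maps a triangle to the signed sum of its edges. For instance
  ∂[3,4,9] = [4,9] − [3,9] + [3,4],
  ∂[1,2,3] = [2,3] − [1,3] + [1,2].
As a 30×20 matrix over Z this has rank 20, with invariant factors (1,1,1,1,1,1,1,1,1,1,1,1,1,1,1,1,1,1,1,2).

Reading off H_k = ker ∂_k / im ∂_{k+1}:

  H_0: rank C_0 − rank ∂_1 = 10 − 9 = 1, and the invariant factors of ∂_1 are all 1, so H_0 = Z.

H_0 = Z.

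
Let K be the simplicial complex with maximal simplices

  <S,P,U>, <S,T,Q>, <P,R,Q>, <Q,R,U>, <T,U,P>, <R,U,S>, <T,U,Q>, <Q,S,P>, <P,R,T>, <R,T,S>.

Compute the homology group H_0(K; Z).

H_0 ≅ Z.

Fix the vertex order P < Q < R < S < T < U and write every simplex with vertices in increasing order. Then dim K = 2 and the simplices of K are:

  0-simplices (6): P, Q, R, S, T, U
  1-simplices (15): PQ, PR, PS, PT, PU, QR, QS, QT, QU, RS, RT, RU, ST, SU, TU
  2-simplices (10): PQR, PQS, PRT, PSU, PTU, QRU, QST, QTU, RST, RSU

so the chain groups are C_0 ≅ Z^6, C_1 ≅ Z^15, C_2 ≅ Z^10.

The boundary map ∂_1: C_1 → C_0 is given by ∂[p,q] = [q] − [p].
This gives a 6×15 integer matrix of rank 5; reducing to Smith normal form yields diagonal entries (1,1,1,1,1).

Boundary ∂_2: C_2 → C_1 acts by ∂[p,q,r] = [q,r] − [p,r] + [p,q]. For instance
  ∂RSU = SU − RU + RS,
  ∂QRU = RU − QU + QR.
The resulting 15×10 matrix has rank 10, and its Smith normal form has invariant factors (1,1,1,1,1,1,1,1,1,2).

Now H_k = ker ∂_k / im ∂_{k+1}, so:

  H_0: rank C_0 − rank ∂_1 = 6 − 5 = 1, and the invariant factors of ∂_1 are all 1, so H_0 ≅ Z.

(K is a triangulation of the real projective plane RP^2.)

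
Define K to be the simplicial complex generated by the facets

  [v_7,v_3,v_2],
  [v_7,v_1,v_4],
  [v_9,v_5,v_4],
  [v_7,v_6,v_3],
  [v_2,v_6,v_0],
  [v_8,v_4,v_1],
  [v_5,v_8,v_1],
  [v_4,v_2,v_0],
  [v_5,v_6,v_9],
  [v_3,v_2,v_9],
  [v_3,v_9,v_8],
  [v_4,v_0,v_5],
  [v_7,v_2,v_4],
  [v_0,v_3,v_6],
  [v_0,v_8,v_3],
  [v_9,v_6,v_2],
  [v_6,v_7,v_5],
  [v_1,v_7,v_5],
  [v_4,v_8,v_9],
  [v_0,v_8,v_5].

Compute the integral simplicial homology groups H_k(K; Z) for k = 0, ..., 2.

K has 10 vertices, 30 edges, 20 triangles.
rank ∂_0 = 0, rank ∂_1 = 9 ⇒ b_0 = 10 − 0 − 9 = 1; all invariant factors of ∂_1 are 1 so no torsion. So H_0 = Z.
rank ∂_1 = 9, rank ∂_2 = 20 ⇒ b_1 = 30 − 9 − 20 = 1; ∂_2 has invariant factor(s) [2] giving torsion. So H_1 = Z ⊕ Z/2.
rank ∂_2 = 20, rank ∂_3 = 0 ⇒ b_2 = 20 − 20 − 0 = 0. So H_2 = 0.

H_0 = Z,  H_1 = Z ⊕ Z/2,  H_2 = 0.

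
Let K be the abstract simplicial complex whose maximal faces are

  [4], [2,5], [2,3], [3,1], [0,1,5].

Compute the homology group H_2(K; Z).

We work with the vertex ordering 0 < 1 < 2 < 3 < 4 < 5. The simplices of K, each written with vertices in increasing order, are:

  0-simplices (6): [0], [1], [2], [3], [4], [5]
  1-simplices (6): [0,1], [0,5], [1,3], [1,5], [2,3], [2,5]
  2-simplices (1): [0,1,5]

Hence C_0 ≅ Z^6, C_1 ≅ Z^6, C_2 ≅ Z^1.

The boundary map ∂_1: C_1 → C_0 is given by ∂[p,q] = [q] − [p].
This gives a 6×6 integer matrix of rank 4; reducing to Smith normal form yields diagonal entries (1,1,1,1).

The boundary map ∂_2: C_2 → C_1 sends each 2-simplex [p,q,r] to [q,r] − [p,r] + [p,q]. For instance
  ∂[0,1,5] = [1,5] − [0,5] + [0,1].
This gives a 6×1 integer matrix of rank 1; reducing to Smith normal form yields diagonal entries (1).

From H_k ≅ ker(∂_k) / im(∂_{k+1}) we obtain:

  H_2: rank ker ∂_2 − rank ∂_3 = (1 − 1) − 0 = 0, and there is no ∂_3, so H_2 = 0.

H_2 = 0.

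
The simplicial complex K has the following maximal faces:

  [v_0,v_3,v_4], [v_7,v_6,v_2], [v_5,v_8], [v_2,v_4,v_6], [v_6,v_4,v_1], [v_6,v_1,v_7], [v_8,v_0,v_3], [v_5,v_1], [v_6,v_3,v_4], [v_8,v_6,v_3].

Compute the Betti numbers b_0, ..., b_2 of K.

b_0 = 1, b_1 = 1, b_2 = 0.

Take the total order v_0 < v_1 < v_2 < v_3 < v_4 < v_5 < v_6 < v_7 < v_8 on the vertex set. Then K (dimension 2) consists of the simplices:

  0-simplices (9): [v_0], [v_1], [v_2], [v_3], [v_4], [v_5], [v_6], [v_7], [v_8]
  1-simplices (17): (17 of them)
  2-simplices (8): [v_0,v_3,v_4], [v_0,v_3,v_8], [v_1,v_4,v_6], [v_1,v_6,v_7], [v_2,v_4,v_6], [v_2,v_6,v_7], [v_3,v_4,v_6], [v_3,v_6,v_8]

Hence C_0 ≅ Z^9, C_1 ≅ Z^17, C_2 ≅ Z^8.

∂_1: C_1 → C_0 maps an edge to its endpoints' difference, ∂[p,q] = q − p.
As a 9×17 matrix over Z this has rank 8, with invariant factors (1,1,1,1,1,1,1,1).

Boundary ∂_2: C_2 → C_1 sends each 2-simplex [p,q,r] to [q,r] − [p,r] + [p,q]. For instance
  ∂[v_2,v_6,v_7] = [v_6,v_7] − [v_2,v_7] + [v_2,v_6],
  ∂[v_1,v_6,v_7] = [v_6,v_7] − [v_1,v_7] + [v_1,v_6].
This gives a 17×8 integer matrix of rank 8; reducing to Smith normal form yields diagonal entries (1,1,1,1,1,1,1,1).

From H_k ≅ ker(∂_k) / im(∂_{k+1}) we obtain:

  H_0: rank C_0 − rank ∂_1 = 9 − 8 = 1, and the invariant factors of ∂_1 are all 1, so H_0 ≅ Z.
  H_1: rank ker ∂_1 − rank ∂_2 = (17 − 8) − 8 = 1, and the invariant factors of ∂_2 are all 1, so H_1 ≅ Z.
  H_2: rank ker ∂_2 − rank ∂_3 = (8 − 8) − 0 = 0, and there is no ∂_3, so H_2 ≅ 0.

Hence the Betti numbers are b_0 = 1, b_1 = 1, b_2 = 0.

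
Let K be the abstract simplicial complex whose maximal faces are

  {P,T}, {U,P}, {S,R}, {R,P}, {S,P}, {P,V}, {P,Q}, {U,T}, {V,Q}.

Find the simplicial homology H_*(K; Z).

H_0 = Z,  H_1 = Z^3.

Order the vertices as P < Q < R < S < T < U < V. Listing each simplex with vertices in this order, K has dimension 1 with simplices:

  0-simplices (7): P, Q, R, S, T, U, V
  1-simplices (9): PQ, PR, PS, PT, PU, PV, QV, RS, TU

so the chain groups are C_0 ≅ Z^7, C_1 ≅ Z^9.

The boundary map ∂_1: C_1 → C_0 sends each edge [p,q] (with p < q) to q − p.
This gives a 7×9 integer matrix of rank 6; reducing to Smith normal form yields diagonal entries (1,1,1,1,1,1).

Reading off H_k = ker ∂_k / im ∂_{k+1}:

  H_0: rank C_0 − rank ∂_1 = 7 − 6 = 1, and the invariant factors of ∂_1 are all 1, so H_0 = Z.
  H_1: rank ker ∂_1 − rank ∂_2 = (9 − 6) − 0 = 3, and there is no ∂_2, so H_1 = Z^3.

As a check, the Euler characteristic is 7 − 9 = -2, which agrees with 1 − 3 = -2.
(K is a triangulation of a wedge of 3 circles.)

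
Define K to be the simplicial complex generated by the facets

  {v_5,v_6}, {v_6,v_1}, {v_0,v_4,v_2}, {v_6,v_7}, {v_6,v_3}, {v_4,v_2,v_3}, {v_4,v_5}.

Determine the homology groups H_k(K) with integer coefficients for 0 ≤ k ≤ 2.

We work with the vertex ordering v_0 < v_1 < v_2 < v_3 < v_4 < v_5 < v_6 < v_7. The simplices of K, each written with vertices in increasing order, are:

  0-simplices (8): [v_0], [v_1], [v_2], [v_3], [v_4], [v_5], [v_6], [v_7]
  1-simplices (10): [v_0,v_2], [v_0,v_4], [v_1,v_6], [v_2,v_3], [v_2,v_4], [v_3,v_4], [v_3,v_6], [v_4,v_5], [v_5,v_6], [v_6,v_7]
  2-simplices (2): [v_0,v_2,v_4], [v_2,v_3,v_4]

Hence C_0 ≅ Z^8, C_1 ≅ Z^10, C_2 ≅ Z^2.

∂_1: C_1 → C_0 maps an edge to its endpoints' difference, ∂[p,q] = q − p. For instance
  ∂[v_2,v_4] = [v_4] − [v_2].
The 8×10 boundary matrix has rank 7 and Smith normal form diag(1,1,1,1,1,1,1).

Boundary ∂_2: C_2 → C_1 maps a triangle to the signed sum of its edges. For instance
  ∂[v_0,v_2,v_4] = [v_2,v_4] − [v_0,v_4] + [v_0,v_2],
  ∂[v_2,v_3,v_4] = [v_3,v_4] − [v_2,v_4] + [v_2,v_3].
The resulting 10×2 matrix has rank 2, and its Smith normal form has invariant factors (1,1).

Reading off H_k = ker ∂_k / im ∂_{k+1}:

  H_0: rank C_0 − rank ∂_1 = 8 − 7 = 1, and the invariant factors of ∂_1 are all 1, so H_0 = Z.
  H_1: rank ker ∂_1 − rank ∂_2 = (10 − 7) − 2 = 1, and the invariant factors of ∂_2 are all 1, so H_1 = Z.
  H_2: rank ker ∂_2 − rank ∂_3 = (2 − 2) − 0 = 0, and there is no ∂_3, so H_2 = 0.

H_0 = Z,  H_1 = Z,  H_2 = 0.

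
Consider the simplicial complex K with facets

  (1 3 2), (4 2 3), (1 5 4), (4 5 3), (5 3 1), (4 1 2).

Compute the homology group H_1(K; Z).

K has 5 vertices, 9 edges, 6 triangles.
rank ∂_1 = 4, rank ∂_2 = 5 ⇒ b_1 = 9 − 4 − 5 = 0; all invariant factors of ∂_2 are 1 so no torsion. So H_1 = 0.

H_1 = 0.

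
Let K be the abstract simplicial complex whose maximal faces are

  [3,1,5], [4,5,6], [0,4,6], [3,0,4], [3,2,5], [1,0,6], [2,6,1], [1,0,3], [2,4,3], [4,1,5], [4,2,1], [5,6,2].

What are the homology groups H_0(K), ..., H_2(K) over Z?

H_0 ≅ Z,  H_1 ≅ Z_2,  H_2 = 0.

K has 7 vertices, 18 edges, 12 triangles.
rank ∂_0 = 0, rank ∂_1 = 6 ⇒ b_0 = 7 − 0 − 6 = 1; all invariant factors of ∂_1 are 1 so no torsion. So H_0 ≅ Z.
rank ∂_1 = 6, rank ∂_2 = 12 ⇒ b_1 = 18 − 6 − 12 = 0; ∂_2 has invariant factor(s) [2] giving torsion. So H_1 ≅ Z_2.
rank ∂_2 = 12, rank ∂_3 = 0 ⇒ b_2 = 12 − 12 − 0 = 0. So H_2 ≅ 0.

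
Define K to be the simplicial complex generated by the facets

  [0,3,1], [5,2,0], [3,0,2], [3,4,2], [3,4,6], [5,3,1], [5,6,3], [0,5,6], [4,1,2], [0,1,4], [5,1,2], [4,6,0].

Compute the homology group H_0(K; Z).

H_0 ≅ Z.

K has 7 vertices, 18 edges, 12 triangles.
rank ∂_0 = 0, rank ∂_1 = 6 ⇒ b_0 = 7 − 0 − 6 = 1; all invariant factors of ∂_1 are 1 so no torsion. So H_0 = Z.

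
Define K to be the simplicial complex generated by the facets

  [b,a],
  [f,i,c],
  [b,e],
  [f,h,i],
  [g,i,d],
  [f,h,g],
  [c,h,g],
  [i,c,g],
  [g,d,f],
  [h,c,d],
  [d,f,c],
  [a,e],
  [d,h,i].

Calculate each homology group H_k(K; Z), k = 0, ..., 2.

H_0 = Z^2,  H_1 = Z ⊕ Z/2,  H_2 = 0.

Order the vertices as a < b < c < d < e < f < g < h < i. Listing each simplex with vertices in this order, K has dimension 2 with simplices:

  0-simplices (9): a, b, c, d, e, f, g, h, i
  1-simplices (18): ab, ae, be, cd, cf, cg, ch, ci, df, dg, dh, di, fg, fh, fi, gh, gi, hi
  2-simplices (10): cdf, cdh, cfi, cgh, cgi, dfg, dgi, dhi, fgh, fhi

so the chain groups are C_0 ≅ Z^9, C_1 ≅ Z^18, C_2 ≅ Z^10.

Boundary ∂_1: C_1 → C_0 maps an edge to its endpoints' difference, ∂[p,q] = q − p. For instance
  ∂fg = g − f.
As a 9×18 matrix over Z this has rank 7, with invariant factors (1,1,1,1,1,1,1).

The boundary map ∂_2: C_2 → C_1 acts by ∂[p,q,r] = [q,r] − [p,r] + [p,q]. For instance
  ∂dgi = gi − di + dg,
  ∂fhi = hi − fi + fh.
This gives a 18×10 integer matrix of rank 10; reducing to Smith normal form yields diagonal entries (1,1,1,1,1,1,1,1,1,2).

Computing H_k = (kernel of ∂_k) / (image of ∂_{k+1}):

  H_0: rank C_0 − rank ∂_1 = 9 − 7 = 2, and the invariant factors of ∂_1 are all 1, so H_0 = Z^2.
  H_1: rank ker ∂_1 − rank ∂_2 = (18 − 7) − 10 = 1, and ∂_2 has invariant factor 2 > 1, so H_1 = Z ⊕ Z/2.
  H_2: rank ker ∂_2 − rank ∂_3 = (10 − 10) − 0 = 0, and there is no ∂_3, so H_2 = 0.

(K is a triangulation of the disjoint union of the circle S^1 and the real projective plane RP^2.)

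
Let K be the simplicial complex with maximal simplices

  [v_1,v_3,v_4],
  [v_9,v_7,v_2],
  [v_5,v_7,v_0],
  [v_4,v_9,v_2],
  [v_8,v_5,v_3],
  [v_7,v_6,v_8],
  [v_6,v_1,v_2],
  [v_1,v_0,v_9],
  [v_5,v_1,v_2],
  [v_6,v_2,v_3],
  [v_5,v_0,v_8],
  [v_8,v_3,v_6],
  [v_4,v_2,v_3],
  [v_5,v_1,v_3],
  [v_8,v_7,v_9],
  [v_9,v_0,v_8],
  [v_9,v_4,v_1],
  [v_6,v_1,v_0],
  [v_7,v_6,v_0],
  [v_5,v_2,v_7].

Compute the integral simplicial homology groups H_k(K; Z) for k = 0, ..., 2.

Take the total order v_0 < v_1 < v_2 < v_3 < v_4 < v_5 < v_6 < v_7 < v_8 < v_9 on the vertex set. Then K (dimension 2) consists of the simplices:

  0-simplices (10): [v_0], [v_1], [v_2], [v_3], [v_4], [v_5], [v_6], [v_7], [v_8], [v_9]
  1-simplices (30): (30 of them)
  2-simplices (20): (20 of them)

Hence C_0 ≅ Z^10, C_1 ≅ Z^30, C_2 ≅ Z^20.

∂_1: C_1 → C_0 is given by ∂[p,q] = [q] − [p].
As a 10×30 matrix over Z this has rank 9, with invariant factors (1,1,1,1,1,1,1,1,1).

Boundary ∂_2: C_2 → C_1 sends each 2-simplex [p,q,r] to [q,r] − [p,r] + [p,q]. For instance
  ∂[v_6,v_7,v_8] = [v_7,v_8] − [v_6,v_8] + [v_6,v_7],
  ∂[v_7,v_8,v_9] = [v_8,v_9] − [v_7,v_9] + [v_7,v_8].
The resulting 30×20 matrix has rank 20, and its Smith normal form has invariant factors (1,1,1,1,1,1,1,1,1,1,1,1,1,1,1,1,1,1,1,2).

From H_k ≅ ker(∂_k) / im(∂_{k+1}) we obtain:

  H_0: rank C_0 − rank ∂_1 = 10 − 9 = 1, and the invariant factors of ∂_1 are all 1, so H_0 = Z.
  H_1: rank ker ∂_1 − rank ∂_2 = (30 − 9) − 20 = 1, and ∂_2 has invariant factor 2 > 1, so H_1 = Z ⊕ Z_2.
  H_2: rank ker ∂_2 − rank ∂_3 = (20 − 20) − 0 = 0, and there is no ∂_3, so H_2 = 0.

As a check, the Euler characteristic is 10 − 30 + 20 = 0, which agrees with 1 − 1 + 0 = 0.

H_0 = Z,  H_1 = Z ⊕ Z_2,  H_2 = 0.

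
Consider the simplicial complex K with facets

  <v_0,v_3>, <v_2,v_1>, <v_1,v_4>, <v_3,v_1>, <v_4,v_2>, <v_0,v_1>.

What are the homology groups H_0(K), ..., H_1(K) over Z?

K has 5 vertices, 6 edges.
rank ∂_0 = 0, rank ∂_1 = 4 ⇒ b_0 = 5 − 0 − 4 = 1; all invariant factors of ∂_1 are 1 so no torsion. So H_0 = Z.
rank ∂_1 = 4, rank ∂_2 = 0 ⇒ b_1 = 6 − 4 − 0 = 2. So H_1 = Z^2.

H_0 ≅ Z,  H_1 ≅ Z^2.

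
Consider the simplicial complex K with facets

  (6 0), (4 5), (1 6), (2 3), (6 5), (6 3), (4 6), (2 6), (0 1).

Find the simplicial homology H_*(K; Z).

Fix the vertex order 0 < 1 < 2 < 3 < 4 < 5 < 6 and write every simplex with vertices in increasing order. Then dim K = 1 and the simplices of K are:

  0-simplices (7): [0], [1], [2], [3], [4], [5], [6]
  1-simplices (9): [0,1], [0,6], [1,6], [2,3], [2,6], [3,6], [4,5], [4,6], [5,6]

giving chain groups C_0 ≅ Z^7, C_1 ≅ Z^9.

Boundary ∂_1: C_1 → C_0 maps an edge to its endpoints' difference, ∂[p,q] = q − p. For instance
  ∂[3,6] = [6] − [3].
As a 7×9 matrix over Z this has rank 6, with invariant factors (1,1,1,1,1,1).

Now H_k = ker ∂_k / im ∂_{k+1}, so:

  H_0: rank C_0 − rank ∂_1 = 7 − 6 = 1, and the invariant factors of ∂_1 are all 1, so H_0 ≅ Z.
  H_1: rank ker ∂_1 − rank ∂_2 = (9 − 6) − 0 = 3, and there is no ∂_2, so H_1 ≅ Z^3.

As a check, the Euler characteristic is 7 − 9 = -2, which agrees with 1 − 3 = -2.

H_0 ≅ Z,  H_1 ≅ Z^3.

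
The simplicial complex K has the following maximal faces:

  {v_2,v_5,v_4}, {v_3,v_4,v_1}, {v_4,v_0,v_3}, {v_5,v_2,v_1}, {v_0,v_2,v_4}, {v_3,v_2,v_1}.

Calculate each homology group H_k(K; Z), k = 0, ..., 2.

H_0 ≅ Z,  H_1 ≅ Z,  H_2 = 0.

We work with the vertex ordering v_0 < v_1 < v_2 < v_3 < v_4 < v_5. The simplices of K, each written with vertices in increasing order, are:

  0-simplices (6): [v_0], [v_1], [v_2], [v_3], [v_4], [v_5]
  1-simplices (12): [v_0,v_2], [v_0,v_3], [v_0,v_4], [v_1,v_2], [v_1,v_3], [v_1,v_4], [v_1,v_5], [v_2,v_3], [v_2,v_4], [v_2,v_5], [v_3,v_4], [v_4,v_5]
  2-simplices (6): [v_0,v_2,v_4], [v_0,v_3,v_4], [v_1,v_2,v_3], [v_1,v_2,v_5], [v_1,v_3,v_4], [v_2,v_4,v_5]

giving chain groups C_0 ≅ Z^6, C_1 ≅ Z^12, C_2 ≅ Z^6.

The boundary map ∂_1: C_1 → C_0 is given by ∂[p,q] = [q] − [p]. For instance
  ∂[v_1,v_5] = [v_5] − [v_1].
This gives a 6×12 integer matrix of rank 5; reducing to Smith normal form yields diagonal entries (1,1,1,1,1).

∂_2: C_2 → C_1 maps a triangle to the signed sum of its edges. For instance
  ∂[v_2,v_4,v_5] = [v_4,v_5] − [v_2,v_5] + [v_2,v_4],
  ∂[v_0,v_3,v_4] = [v_3,v_4] − [v_0,v_4] + [v_0,v_3].
The resulting 12×6 matrix has rank 6, and its Smith normal form has invariant factors (1,1,1,1,1,1).

From H_k ≅ ker(∂_k) / im(∂_{k+1}) we obtain:

  H_0: rank C_0 − rank ∂_1 = 6 − 5 = 1, and the invariant factors of ∂_1 are all 1, so H_0 = Z.
  H_1: rank ker ∂_1 − rank ∂_2 = (12 − 5) − 6 = 1, and the invariant factors of ∂_2 are all 1, so H_1 = Z.
  H_2: rank ker ∂_2 − rank ∂_3 = (6 − 6) − 0 = 0, and there is no ∂_3, so H_2 = 0.

(K is a triangulation of the cylinder S^1 x I.)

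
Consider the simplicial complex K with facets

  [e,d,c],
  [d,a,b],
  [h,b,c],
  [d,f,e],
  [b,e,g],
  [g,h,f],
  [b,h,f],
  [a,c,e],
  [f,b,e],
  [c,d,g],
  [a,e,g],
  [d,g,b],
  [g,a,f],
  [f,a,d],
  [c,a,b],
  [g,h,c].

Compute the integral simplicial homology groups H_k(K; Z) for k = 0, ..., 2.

Take the total order a < b < c < d < e < f < g < h on the vertex set. Then K (dimension 2) consists of the simplices:

  0-simplices (8): a, b, c, d, e, f, g, h
  1-simplices (24): ab, ac, ad, ae, af, ag, bc, bd, be, bf, bg, bh, cd, ce, cg, ch, de, df, dg, ef, eg, fg, fh, gh
  2-simplices (16): abc, abd, ace, adf, aeg, afg, bch, bdg, bef, beg, bfh, cde, cdg, cgh, def, fgh

giving chain groups C_0 ≅ Z^8, C_1 ≅ Z^24, C_2 ≅ Z^16.

The boundary map ∂_1: C_1 → C_0 sends each edge [p,q] (with p < q) to q − p.
This gives a 8×24 integer matrix of rank 7; reducing to Smith normal form yields diagonal entries (1,1,1,1,1,1,1).

The boundary map ∂_2: C_2 → C_1 acts by ∂[p,q,r] = [q,r] − [p,r] + [p,q]. For instance
  ∂bfh = fh − bh + bf,
  ∂fgh = gh − fh + fg.
The resulting 24×16 matrix has rank 15, and its Smith normal form has invariant factors (1,1,1,1,1,1,1,1,1,1,1,1,1,1,1).

From H_k ≅ ker(∂_k) / im(∂_{k+1}) we obtain:

  H_0: rank C_0 − rank ∂_1 = 8 − 7 = 1, and the invariant factors of ∂_1 are all 1, so H_0 ≅ Z.
  H_1: rank ker ∂_1 − rank ∂_2 = (24 − 7) − 15 = 2, and the invariant factors of ∂_2 are all 1, so H_1 ≅ Z^2.
  H_2: rank ker ∂_2 − rank ∂_3 = (16 − 15) − 0 = 1, and there is no ∂_3, so H_2 ≅ Z.

(K is a triangulation of the torus T^2.)

H_0 ≅ Z,  H_1 ≅ Z^2,  H_2 ≅ Z.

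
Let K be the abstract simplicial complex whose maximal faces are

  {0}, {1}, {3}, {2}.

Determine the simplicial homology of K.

We work with the vertex ordering 0 < 1 < 2 < 3. The simplices of K, each written with vertices in increasing order, are:

  0-simplices (4): [0], [1], [2], [3]

giving chain groups C_0 ≅ Z^4.

Reading off H_k = ker ∂_k / im ∂_{k+1}:

  H_0: rank C_0 − rank ∂_1 = 4 − 0 = 4, and there is no ∂_1, so H_0 = Z^4.

H_0 = Z^4.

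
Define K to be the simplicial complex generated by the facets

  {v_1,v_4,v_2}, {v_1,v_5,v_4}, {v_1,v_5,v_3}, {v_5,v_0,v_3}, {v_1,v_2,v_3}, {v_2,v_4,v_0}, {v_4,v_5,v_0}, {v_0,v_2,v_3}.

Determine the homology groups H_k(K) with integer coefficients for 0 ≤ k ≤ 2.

H_0 = Z,  H_1 = 0,  H_2 = Z.

Take the total order v_0 < v_1 < v_2 < v_3 < v_4 < v_5 on the vertex set. Then K (dimension 2) consists of the simplices:

  0-simplices (6): [v_0], [v_1], [v_2], [v_3], [v_4], [v_5]
  1-simplices (12): [v_0,v_2], [v_0,v_3], [v_0,v_4], [v_0,v_5], [v_1,v_2], [v_1,v_3], [v_1,v_4], [v_1,v_5], [v_2,v_3], [v_2,v_4], [v_3,v_5], [v_4,v_5]
  2-simplices (8): [v_0,v_2,v_3], [v_0,v_2,v_4], [v_0,v_3,v_5], [v_0,v_4,v_5], [v_1,v_2,v_3], [v_1,v_2,v_4], [v_1,v_3,v_5], [v_1,v_4,v_5]

Hence C_0 ≅ Z^6, C_1 ≅ Z^12, C_2 ≅ Z^8.

∂_1: C_1 → C_0 sends each edge [p,q] (with p < q) to q − p.
The resulting 6×12 matrix has rank 5, and its Smith normal form has invariant factors (1,1,1,1,1).

∂_2: C_2 → C_1 acts by ∂[p,q,r] = [q,r] − [p,r] + [p,q]. For instance
  ∂[v_1,v_2,v_3] = [v_2,v_3] − [v_1,v_3] + [v_1,v_2],
  ∂[v_0,v_3,v_5] = [v_3,v_5] − [v_0,v_5] + [v_0,v_3].
This gives a 12×8 integer matrix of rank 7; reducing to Smith normal form yields diagonal entries (1,1,1,1,1,1,1).

From H_k ≅ ker(∂_k) / im(∂_{k+1}) we obtain:

  H_0: rank C_0 − rank ∂_1 = 6 − 5 = 1, and the invariant factors of ∂_1 are all 1, so H_0 = Z.
  H_1: rank ker ∂_1 − rank ∂_2 = (12 − 5) − 7 = 0, and the invariant factors of ∂_2 are all 1, so H_1 = 0.
  H_2: rank ker ∂_2 − rank ∂_3 = (8 − 7) − 0 = 1, and there is no ∂_3, so H_2 = Z.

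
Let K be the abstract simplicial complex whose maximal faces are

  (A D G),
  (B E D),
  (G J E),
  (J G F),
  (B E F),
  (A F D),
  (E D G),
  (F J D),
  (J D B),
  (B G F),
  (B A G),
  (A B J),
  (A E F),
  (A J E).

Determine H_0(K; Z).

K has 7 vertices, 21 edges, 14 triangles.
rank ∂_0 = 0, rank ∂_1 = 6 ⇒ b_0 = 7 − 0 − 6 = 1; all invariant factors of ∂_1 are 1 so no torsion. So H_0 = Z.

H_0 = Z.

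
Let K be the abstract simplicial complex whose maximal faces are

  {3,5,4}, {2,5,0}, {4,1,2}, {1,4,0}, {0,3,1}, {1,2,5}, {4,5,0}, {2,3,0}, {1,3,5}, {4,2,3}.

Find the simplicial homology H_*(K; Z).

K has 6 vertices, 15 edges, 10 triangles.
rank ∂_0 = 0, rank ∂_1 = 5 ⇒ b_0 = 6 − 0 − 5 = 1; all invariant factors of ∂_1 are 1 so no torsion. So H_0 ≅ Z.
rank ∂_1 = 5, rank ∂_2 = 10 ⇒ b_1 = 15 − 5 − 10 = 0; ∂_2 has invariant factor(s) [2] giving torsion. So H_1 ≅ Z_2.
rank ∂_2 = 10, rank ∂_3 = 0 ⇒ b_2 = 10 − 10 − 0 = 0. So H_2 ≅ 0.

H_0 = Z,  H_1 = Z_2,  H_2 = 0.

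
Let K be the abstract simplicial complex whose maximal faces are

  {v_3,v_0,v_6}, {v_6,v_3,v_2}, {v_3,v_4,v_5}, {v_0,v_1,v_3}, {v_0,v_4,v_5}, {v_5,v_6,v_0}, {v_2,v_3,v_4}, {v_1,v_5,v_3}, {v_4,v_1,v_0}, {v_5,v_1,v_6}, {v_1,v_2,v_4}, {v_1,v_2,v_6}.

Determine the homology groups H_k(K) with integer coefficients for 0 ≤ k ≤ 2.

Fix the vertex order v_0 < v_1 < v_2 < v_3 < v_4 < v_5 < v_6 and write every simplex with vertices in increasing order. Then dim K = 2 and the simplices of K are:

  0-simplices (7): [v_0], [v_1], [v_2], [v_3], [v_4], [v_5], [v_6]
  1-simplices (18): (18 of them)
  2-simplices (12): (12 of them)

giving chain groups C_0 ≅ Z^7, C_1 ≅ Z^18, C_2 ≅ Z^12.

The boundary map ∂_1: C_1 → C_0 is given by ∂[p,q] = [q] − [p]. For instance
  ∂[v_1,v_5] = [v_5] − [v_1].
As a 7×18 matrix over Z this has rank 6, with invariant factors (1,1,1,1,1,1).

Boundary ∂_2: C_2 → C_1 sends each 2-simplex [p,q,r] to [q,r] − [p,r] + [p,q]. For instance
  ∂[v_2,v_3,v_6] = [v_3,v_6] − [v_2,v_6] + [v_2,v_3],
  ∂[v_1,v_2,v_4] = [v_2,v_4] − [v_1,v_4] + [v_1,v_2].
As a 18×12 matrix over Z this has rank 12, with invariant factors (1,1,1,1,1,1,1,1,1,1,1,2).

From H_k ≅ ker(∂_k) / im(∂_{k+1}) we obtain:

  H_0: rank C_0 − rank ∂_1 = 7 − 6 = 1, and the invariant factors of ∂_1 are all 1, so H_0 ≅ Z.
  H_1: rank ker ∂_1 − rank ∂_2 = (18 − 6) − 12 = 0, and ∂_2 has invariant factor 2 > 1, so H_1 ≅ Z/2.
  H_2: rank ker ∂_2 − rank ∂_3 = (12 − 12) − 0 = 0, and there is no ∂_3, so H_2 ≅ 0.

As a check, the Euler characteristic is 7 − 18 + 12 = 1, which agrees with 1 − 0 + 0 = 1.

H_0 ≅ Z,  H_1 ≅ Z/2,  H_2 = 0.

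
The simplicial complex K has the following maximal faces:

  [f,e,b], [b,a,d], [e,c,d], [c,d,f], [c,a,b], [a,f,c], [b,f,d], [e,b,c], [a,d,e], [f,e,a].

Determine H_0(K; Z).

H_0 ≅ Z.

Order the vertices as a < b < c < d < e < f. Listing each simplex with vertices in this order, K has dimension 2 with simplices:

  0-simplices (6): a, b, c, d, e, f
  1-simplices (15): ab, ac, ad, ae, af, bc, bd, be, bf, cd, ce, cf, de, df, ef
  2-simplices (10): abc, abd, acf, ade, aef, bce, bdf, bef, cde, cdf

so the chain groups are C_0 ≅ Z^6, C_1 ≅ Z^15, C_2 ≅ Z^10.

∂_1: C_1 → C_0 maps an edge to its endpoints' difference, ∂[p,q] = q − p. For instance
  ∂ad = d − a.
As a 6×15 matrix over Z this has rank 5, with invariant factors (1,1,1,1,1).

Boundary ∂_2: C_2 → C_1 maps a triangle to the signed sum of its edges. For instance
  ∂acf = cf − af + ac,
  ∂bef = ef − bf + be.
As a 15×10 matrix over Z this has rank 10, with invariant factors (1,1,1,1,1,1,1,1,1,2).

Reading off H_k = ker ∂_k / im ∂_{k+1}:

  H_0: rank C_0 − rank ∂_1 = 6 − 5 = 1, and the invariant factors of ∂_1 are all 1, so H_0 ≅ Z.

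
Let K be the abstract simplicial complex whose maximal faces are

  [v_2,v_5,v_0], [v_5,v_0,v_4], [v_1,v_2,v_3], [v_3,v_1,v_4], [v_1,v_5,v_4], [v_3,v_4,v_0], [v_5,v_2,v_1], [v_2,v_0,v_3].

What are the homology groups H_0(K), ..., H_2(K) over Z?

H_0 = Z,  H_1 = 0,  H_2 = Z.

We work with the vertex ordering v_0 < v_1 < v_2 < v_3 < v_4 < v_5. The simplices of K, each written with vertices in increasing order, are:

  0-simplices (6): [v_0], [v_1], [v_2], [v_3], [v_4], [v_5]
  1-simplices (12): [v_0,v_2], [v_0,v_3], [v_0,v_4], [v_0,v_5], [v_1,v_2], [v_1,v_3], [v_1,v_4], [v_1,v_5], [v_2,v_3], [v_2,v_5], [v_3,v_4], [v_4,v_5]
  2-simplices (8): [v_0,v_2,v_3], [v_0,v_2,v_5], [v_0,v_3,v_4], [v_0,v_4,v_5], [v_1,v_2,v_3], [v_1,v_2,v_5], [v_1,v_3,v_4], [v_1,v_4,v_5]

giving chain groups C_0 ≅ Z^6, C_1 ≅ Z^12, C_2 ≅ Z^8.

The boundary map ∂_1: C_1 → C_0 is given by ∂[p,q] = [q] − [p].
As a 6×12 matrix over Z this has rank 5, with invariant factors (1,1,1,1,1).

The boundary map ∂_2: C_2 → C_1 maps a triangle to the signed sum of its edges. For instance
  ∂[v_1,v_2,v_3] = [v_2,v_3] − [v_1,v_3] + [v_1,v_2],
  ∂[v_1,v_3,v_4] = [v_3,v_4] − [v_1,v_4] + [v_1,v_3].
As a 12×8 matrix over Z this has rank 7, with invariant factors (1,1,1,1,1,1,1).

Reading off H_k = ker ∂_k / im ∂_{k+1}:

  H_0: rank C_0 − rank ∂_1 = 6 − 5 = 1, and the invariant factors of ∂_1 are all 1, so H_0 = Z.
  H_1: rank ker ∂_1 − rank ∂_2 = (12 − 5) − 7 = 0, and the invariant factors of ∂_2 are all 1, so H_1 = 0.
  H_2: rank ker ∂_2 − rank ∂_3 = (8 − 7) − 0 = 1, and there is no ∂_3, so H_2 = Z.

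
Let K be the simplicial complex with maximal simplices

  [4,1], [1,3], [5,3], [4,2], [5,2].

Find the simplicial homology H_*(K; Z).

H_0 ≅ Z,  H_1 ≅ Z.

Take the total order 1 < 2 < 3 < 4 < 5 on the vertex set. Then K (dimension 1) consists of the simplices:

  0-simplices (5): [1], [2], [3], [4], [5]
  1-simplices (5): [1,3], [1,4], [2,4], [2,5], [3,5]

so the chain groups are C_0 ≅ Z^5, C_1 ≅ Z^5.

The boundary map ∂_1: C_1 → C_0 sends each edge [p,q] (with p < q) to q − p. For instance
  ∂[2,5] = [5] − [2].
The 5×5 boundary matrix has rank 4 and Smith normal form diag(1,1,1,1).

Reading off H_k = ker ∂_k / im ∂_{k+1}:

  H_0: rank C_0 − rank ∂_1 = 5 − 4 = 1, and the invariant factors of ∂_1 are all 1, so H_0 = Z.
  H_1: rank ker ∂_1 − rank ∂_2 = (5 − 4) − 0 = 1, and there is no ∂_2, so H_1 = Z.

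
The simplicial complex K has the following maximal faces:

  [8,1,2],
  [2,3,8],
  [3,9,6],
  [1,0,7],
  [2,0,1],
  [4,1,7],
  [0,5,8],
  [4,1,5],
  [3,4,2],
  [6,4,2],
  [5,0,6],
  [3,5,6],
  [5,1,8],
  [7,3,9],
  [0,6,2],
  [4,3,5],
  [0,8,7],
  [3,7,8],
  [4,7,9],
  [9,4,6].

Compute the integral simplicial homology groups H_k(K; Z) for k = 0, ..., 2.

K has 10 vertices, 30 edges, 20 triangles.
rank ∂_0 = 0, rank ∂_1 = 9 ⇒ b_0 = 10 − 0 − 9 = 1; all invariant factors of ∂_1 are 1 so no torsion. So H_0 = Z.
rank ∂_1 = 9, rank ∂_2 = 20 ⇒ b_1 = 30 − 9 − 20 = 1; ∂_2 has invariant factor(s) [2] giving torsion. So H_1 = Z ⊕ Z/2.
rank ∂_2 = 20, rank ∂_3 = 0 ⇒ b_2 = 20 − 20 − 0 = 0. So H_2 = 0.

H_0 ≅ Z,  H_1 ≅ Z ⊕ Z/2,  H_2 = 0.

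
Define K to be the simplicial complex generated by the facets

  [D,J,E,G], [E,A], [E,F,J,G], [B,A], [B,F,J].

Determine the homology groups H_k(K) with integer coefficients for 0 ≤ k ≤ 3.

Take the total order A < B < D < E < F < G < J on the vertex set. Then K (dimension 3) consists of the simplices:

  0-simplices (7): A, B, D, E, F, G, J
  1-simplices (13): AB, AE, BF, BJ, DE, DG, DJ, EF, EG, EJ, FG, FJ, GJ
  2-simplices (8): BFJ, DEG, DEJ, DGJ, EFG, EFJ, EGJ, FGJ
  3-simplices (2): DEGJ, EFGJ

so the chain groups are C_0 ≅ Z^7, C_1 ≅ Z^13, C_2 ≅ Z^8, C_3 ≅ Z^2.

The boundary map ∂_1: C_1 → C_0 maps an edge to its endpoints' difference, ∂[p,q] = q − p.
The resulting 7×13 matrix has rank 6, and its Smith normal form has invariant factors (1,1,1,1,1,1).

∂_2: C_2 → C_1 acts by ∂[p,q,r] = [q,r] − [p,r] + [p,q]. For instance
  ∂DEG = EG − DG + DE,
  ∂FGJ = GJ − FJ + FG.
The 13×8 boundary matrix has rank 6 and Smith normal form diag(1,1,1,1,1,1).

Boundary ∂_3: C_3 → C_2 sends each 3-simplex σ to the alternating sum Σ_i (−1)^i (σ with its i-th vertex removed). For instance
  ∂EFGJ = FGJ − EGJ + EFJ − EFG,
  ∂DEGJ = EGJ − DGJ + DEJ − DEG.
The resulting 8×2 matrix has rank 2, and its Smith normal form has invariant factors (1,1).

Reading off H_k = ker ∂_k / im ∂_{k+1}:

  H_0: rank C_0 − rank ∂_1 = 7 − 6 = 1, and the invariant factors of ∂_1 are all 1, so H_0 ≅ Z.
  H_1: rank ker ∂_1 − rank ∂_2 = (13 − 6) − 6 = 1, and the invariant factors of ∂_2 are all 1, so H_1 ≅ Z.
  H_2: rank ker ∂_2 − rank ∂_3 = (8 − 6) − 2 = 0, and the invariant factors of ∂_3 are all 1, so H_2 ≅ 0.
  H_3: rank ker ∂_3 − rank ∂_4 = (2 − 2) − 0 = 0, and there is no ∂_4, so H_3 ≅ 0.

As a check, the Euler characteristic is 7 − 13 + 8 − 2 = 0, which agrees with 1 − 1 + 0 − 0 = 0.

H_0 ≅ Z,  H_1 ≅ Z,  H_2 = 0,  H_3 = 0.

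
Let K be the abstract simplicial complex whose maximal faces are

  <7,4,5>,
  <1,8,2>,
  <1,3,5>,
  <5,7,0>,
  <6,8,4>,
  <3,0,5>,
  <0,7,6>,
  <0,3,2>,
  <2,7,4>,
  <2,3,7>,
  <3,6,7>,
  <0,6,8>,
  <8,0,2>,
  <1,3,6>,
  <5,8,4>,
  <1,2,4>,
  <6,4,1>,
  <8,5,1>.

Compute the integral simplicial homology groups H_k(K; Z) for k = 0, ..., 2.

K has 9 vertices, 27 edges, 18 triangles.
rank ∂_0 = 0, rank ∂_1 = 8 ⇒ b_0 = 9 − 0 − 8 = 1; all invariant factors of ∂_1 are 1 so no torsion. So H_0 ≅ Z.
rank ∂_1 = 8, rank ∂_2 = 18 ⇒ b_1 = 27 − 8 − 18 = 1; ∂_2 has invariant factor(s) [2] giving torsion. So H_1 ≅ Z ⊕ Z/2.
rank ∂_2 = 18, rank ∂_3 = 0 ⇒ b_2 = 18 − 18 − 0 = 0. So H_2 ≅ 0.

H_0 ≅ Z,  H_1 ≅ Z ⊕ Z/2,  H_2 = 0.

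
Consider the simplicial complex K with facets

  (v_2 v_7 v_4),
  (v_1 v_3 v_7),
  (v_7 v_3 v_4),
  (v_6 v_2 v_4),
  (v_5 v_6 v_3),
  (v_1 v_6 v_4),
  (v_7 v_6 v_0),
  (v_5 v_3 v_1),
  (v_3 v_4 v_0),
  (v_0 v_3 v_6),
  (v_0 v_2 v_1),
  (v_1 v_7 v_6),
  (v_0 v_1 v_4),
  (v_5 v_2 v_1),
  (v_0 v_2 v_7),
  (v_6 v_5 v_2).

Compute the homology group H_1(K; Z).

H_1 ≅ Z^2.

Take the total order v_0 < v_1 < v_2 < v_3 < v_4 < v_5 < v_6 < v_7 on the vertex set. Then K (dimension 2) consists of the simplices:

  0-simplices (8): [v_0], [v_1], [v_2], [v_3], [v_4], [v_5], [v_6], [v_7]
  1-simplices (24): (24 of them)
  2-simplices (16): (16 of them)

Hence C_0 ≅ Z^8, C_1 ≅ Z^24, C_2 ≅ Z^16.

The boundary map ∂_1: C_1 → C_0 is given by ∂[p,q] = [q] − [p]. For instance
  ∂[v_0,v_1] = [v_1] − [v_0].
This gives a 8×24 integer matrix of rank 7; reducing to Smith normal form yields diagonal entries (1,1,1,1,1,1,1).

Boundary ∂_2: C_2 → C_1 sends each 2-simplex [p,q,r] to [q,r] − [p,r] + [p,q]. For instance
  ∂[v_1,v_3,v_5] = [v_3,v_5] − [v_1,v_5] + [v_1,v_3],
  ∂[v_0,v_2,v_7] = [v_2,v_7] − [v_0,v_7] + [v_0,v_2].
The 24×16 boundary matrix has rank 15 and Smith normal form diag(1,1,1,1,1,1,1,1,1,1,1,1,1,1,1).

From H_k ≅ ker(∂_k) / im(∂_{k+1}) we obtain:

  H_1: rank ker ∂_1 − rank ∂_2 = (24 − 7) − 15 = 2, and the invariant factors of ∂_2 are all 1, so H_1 ≅ Z^2.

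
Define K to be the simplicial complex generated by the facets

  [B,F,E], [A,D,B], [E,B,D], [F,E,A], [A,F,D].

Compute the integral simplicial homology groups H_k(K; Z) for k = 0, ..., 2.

H_0 = Z,  H_1 = Z,  H_2 = 0.

Order the vertices as A < B < D < E < F. Listing each simplex with vertices in this order, K has dimension 2 with simplices:

  0-simplices (5): A, B, D, E, F
  1-simplices (10): AB, AD, AE, AF, BD, BE, BF, DE, DF, EF
  2-simplices (5): ABD, ADF, AEF, BDE, BEF

Hence C_0 ≅ Z^5, C_1 ≅ Z^10, C_2 ≅ Z^5.

The boundary map ∂_1: C_1 → C_0 maps an edge to its endpoints' difference, ∂[p,q] = q − p. For instance
  ∂BD = D − B.
The 5×10 boundary matrix has rank 4 and Smith normal form diag(1,1,1,1).

The boundary map ∂_2: C_2 → C_1 acts by ∂[p,q,r] = [q,r] − [p,r] + [p,q]. For instance
  ∂ADF = DF − AF + AD,
  ∂BEF = EF − BF + BE.
This gives a 10×5 integer matrix of rank 5; reducing to Smith normal form yields diagonal entries (1,1,1,1,1).

Now H_k = ker ∂_k / im ∂_{k+1}, so:

  H_0: rank C_0 − rank ∂_1 = 5 − 4 = 1, and the invariant factors of ∂_1 are all 1, so H_0 ≅ Z.
  H_1: rank ker ∂_1 − rank ∂_2 = (10 − 4) − 5 = 1, and the invariant factors of ∂_2 are all 1, so H_1 ≅ Z.
  H_2: rank ker ∂_2 − rank ∂_3 = (5 − 5) − 0 = 0, and there is no ∂_3, so H_2 ≅ 0.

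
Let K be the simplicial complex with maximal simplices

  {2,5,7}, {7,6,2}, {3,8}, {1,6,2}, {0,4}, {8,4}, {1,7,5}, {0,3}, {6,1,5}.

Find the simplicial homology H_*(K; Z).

H_0 ≅ Z^2,  H_1 ≅ Z^2,  H_2 = 0.

Fix the vertex order 0 < 1 < 2 < 3 < 4 < 5 < 6 < 7 < 8 and write every simplex with vertices in increasing order. Then dim K = 2 and the simplices of K are:

  0-simplices (9): [0], [1], [2], [3], [4], [5], [6], [7], [8]
  1-simplices (14): [0,3], [0,4], [1,2], [1,5], [1,6], [1,7], [2,5], [2,6], [2,7], [3,8], [4,8], [5,6], [5,7], [6,7]
  2-simplices (5): [1,2,6], [1,5,6], [1,5,7], [2,5,7], [2,6,7]

so the chain groups are C_0 ≅ Z^9, C_1 ≅ Z^14, C_2 ≅ Z^5.

Boundary ∂_1: C_1 → C_0 maps an edge to its endpoints' difference, ∂[p,q] = q − p. For instance
  ∂[0,3] = [3] − [0].
The 9×14 boundary matrix has rank 7 and Smith normal form diag(1,1,1,1,1,1,1).

The boundary map ∂_2: C_2 → C_1 sends each 2-simplex [p,q,r] to [q,r] − [p,r] + [p,q]. For instance
  ∂[1,5,6] = [5,6] − [1,6] + [1,5],
  ∂[1,5,7] = [5,7] − [1,7] + [1,5].
The 14×5 boundary matrix has rank 5 and Smith normal form diag(1,1,1,1,1).

Now H_k = ker ∂_k / im ∂_{k+1}, so:

  H_0: rank C_0 − rank ∂_1 = 9 − 7 = 2, and the invariant factors of ∂_1 are all 1, so H_0 = Z^2.
  H_1: rank ker ∂_1 − rank ∂_2 = (14 − 7) − 5 = 2, and the invariant factors of ∂_2 are all 1, so H_1 = Z^2.
  H_2: rank ker ∂_2 − rank ∂_3 = (5 − 5) − 0 = 0, and there is no ∂_3, so H_2 = 0.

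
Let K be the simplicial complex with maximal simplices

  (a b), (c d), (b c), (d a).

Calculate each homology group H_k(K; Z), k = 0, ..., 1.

H_0 ≅ Z,  H_1 ≅ Z.

Take the total order a < b < c < d on the vertex set. Then K (dimension 1) consists of the simplices:

  0-simplices (4): a, b, c, d
  1-simplices (4): ab, ad, bc, cd

Hence C_0 ≅ Z^4, C_1 ≅ Z^4.

∂_1: C_1 → C_0 maps an edge to its endpoints' difference, ∂[p,q] = q − p.
The resulting 4×4 matrix has rank 3, and its Smith normal form has invariant factors (1,1,1).

Computing H_k = (kernel of ∂_k) / (image of ∂_{k+1}):

  H_0: rank C_0 − rank ∂_1 = 4 − 3 = 1, and the invariant factors of ∂_1 are all 1, so H_0 = Z.
  H_1: rank ker ∂_1 − rank ∂_2 = (4 − 3) − 0 = 1, and there is no ∂_2, so H_1 = Z.

(K is a triangulation of the circle S^1.)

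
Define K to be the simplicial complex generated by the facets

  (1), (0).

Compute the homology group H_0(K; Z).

Take the total order 0 < 1 on the vertex set. Then K (dimension 0) consists of the simplices:

  0-simplices (2): [0], [1]

giving chain groups C_0 ≅ Z^2.

Computing H_k = (kernel of ∂_k) / (image of ∂_{k+1}):

  H_0: rank C_0 − rank ∂_1 = 2 − 0 = 2, and there is no ∂_1, so H_0 ≅ Z^2.

(K is a triangulation of a set of 2 points.)

H_0 = Z^2.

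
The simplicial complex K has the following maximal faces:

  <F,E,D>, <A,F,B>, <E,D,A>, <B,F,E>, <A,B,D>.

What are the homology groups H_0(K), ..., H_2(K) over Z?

H_0 = Z,  H_1 = Z,  H_2 = 0.

K has 5 vertices, 10 edges, 5 triangles.
rank ∂_0 = 0, rank ∂_1 = 4 ⇒ b_0 = 5 − 0 − 4 = 1; all invariant factors of ∂_1 are 1 so no torsion. So H_0 ≅ Z.
rank ∂_1 = 4, rank ∂_2 = 5 ⇒ b_1 = 10 − 4 − 5 = 1; all invariant factors of ∂_2 are 1 so no torsion. So H_1 ≅ Z.
rank ∂_2 = 5, rank ∂_3 = 0 ⇒ b_2 = 5 − 5 − 0 = 0. So H_2 ≅ 0.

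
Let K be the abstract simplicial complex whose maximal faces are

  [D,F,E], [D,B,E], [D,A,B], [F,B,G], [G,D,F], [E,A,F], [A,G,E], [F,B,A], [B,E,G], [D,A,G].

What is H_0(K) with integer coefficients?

Order the vertices as A < B < D < E < F < G. Listing each simplex with vertices in this order, K has dimension 2 with simplices:

  0-simplices (6): A, B, D, E, F, G
  1-simplices (15): AB, AD, AE, AF, AG, BD, BE, BF, BG, DE, DF, DG, EF, EG, FG
  2-simplices (10): ABD, ABF, ADG, AEF, AEG, BDE, BEG, BFG, DEF, DFG

Hence C_0 ≅ Z^6, C_1 ≅ Z^15, C_2 ≅ Z^10.

Boundary ∂_1: C_1 → C_0 sends each edge [p,q] (with p < q) to q − p.
This gives a 6×15 integer matrix of rank 5; reducing to Smith normal form yields diagonal entries (1,1,1,1,1).

The boundary map ∂_2: C_2 → C_1 sends each 2-simplex [p,q,r] to [q,r] − [p,r] + [p,q]. For instance
  ∂ABF = BF − AF + AB,
  ∂ADG = DG − AG + AD.
As a 15×10 matrix over Z this has rank 10, with invariant factors (1,1,1,1,1,1,1,1,1,2).

Computing H_k = (kernel of ∂_k) / (image of ∂_{k+1}):

  H_0: rank C_0 − rank ∂_1 = 6 − 5 = 1, and the invariant factors of ∂_1 are all 1, so H_0 ≅ Z.

(K is a triangulation of the real projective plane RP^2.)

H_0 = Z.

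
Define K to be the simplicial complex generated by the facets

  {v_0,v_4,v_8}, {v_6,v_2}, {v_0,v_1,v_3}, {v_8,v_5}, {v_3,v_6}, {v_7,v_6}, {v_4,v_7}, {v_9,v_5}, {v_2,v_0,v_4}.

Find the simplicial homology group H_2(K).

Take the total order v_0 < v_1 < v_2 < v_3 < v_4 < v_5 < v_6 < v_7 < v_8 < v_9 on the vertex set. Then K (dimension 2) consists of the simplices:

  0-simplices (10): [v_0], [v_1], [v_2], [v_3], [v_4], [v_5], [v_6], [v_7], [v_8], [v_9]
  1-simplices (14): [v_0,v_1], [v_0,v_2], [v_0,v_3], [v_0,v_4], [v_0,v_8], [v_1,v_3], [v_2,v_4], [v_2,v_6], [v_3,v_6], [v_4,v_7], [v_4,v_8], [v_5,v_8], [v_5,v_9], [v_6,v_7]
  2-simplices (3): [v_0,v_1,v_3], [v_0,v_2,v_4], [v_0,v_4,v_8]

Hence C_0 ≅ Z^10, C_1 ≅ Z^14, C_2 ≅ Z^3.

Boundary ∂_1: C_1 → C_0 sends each edge [p,q] (with p < q) to q − p. For instance
  ∂[v_6,v_7] = [v_7] − [v_6].
The resulting 10×14 matrix has rank 9, and its Smith normal form has invariant factors (1,1,1,1,1,1,1,1,1).

∂_2: C_2 → C_1 maps a triangle to the signed sum of its edges. For instance
  ∂[v_0,v_2,v_4] = [v_2,v_4] − [v_0,v_4] + [v_0,v_2],
  ∂[v_0,v_1,v_3] = [v_1,v_3] − [v_0,v_3] + [v_0,v_1].
The resulting 14×3 matrix has rank 3, and its Smith normal form has invariant factors (1,1,1).

Reading off H_k = ker ∂_k / im ∂_{k+1}:

  H_2: rank ker ∂_2 − rank ∂_3 = (3 − 3) − 0 = 0, and there is no ∂_3, so H_2 ≅ 0.

H_2 ≅ 0.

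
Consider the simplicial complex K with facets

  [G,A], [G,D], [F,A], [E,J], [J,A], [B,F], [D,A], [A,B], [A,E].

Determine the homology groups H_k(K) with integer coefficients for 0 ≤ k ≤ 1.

H_0 ≅ Z,  H_1 ≅ Z^3.

Take the total order A < B < D < E < F < G < J on the vertex set. Then K (dimension 1) consists of the simplices:

  0-simplices (7): A, B, D, E, F, G, J
  1-simplices (9): AB, AD, AE, AF, AG, AJ, BF, DG, EJ

so the chain groups are C_0 ≅ Z^7, C_1 ≅ Z^9.

∂_1: C_1 → C_0 sends each edge [p,q] (with p < q) to q − p.
The resulting 7×9 matrix has rank 6, and its Smith normal form has invariant factors (1,1,1,1,1,1).

Computing H_k = (kernel of ∂_k) / (image of ∂_{k+1}):

  H_0: rank C_0 − rank ∂_1 = 7 − 6 = 1, and the invariant factors of ∂_1 are all 1, so H_0 ≅ Z.
  H_1: rank ker ∂_1 − rank ∂_2 = (9 − 6) − 0 = 3, and there is no ∂_2, so H_1 ≅ Z^3.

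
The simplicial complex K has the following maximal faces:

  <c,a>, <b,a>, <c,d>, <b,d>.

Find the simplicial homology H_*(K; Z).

H_0 = Z,  H_1 = Z.

We work with the vertex ordering a < b < c < d. The simplices of K, each written with vertices in increasing order, are:

  0-simplices (4): a, b, c, d
  1-simplices (4): ab, ac, bd, cd

so the chain groups are C_0 ≅ Z^4, C_1 ≅ Z^4.

∂_1: C_1 → C_0 maps an edge to its endpoints' difference, ∂[p,q] = q − p.
As a 4×4 matrix over Z this has rank 3, with invariant factors (1,1,1).

Now H_k = ker ∂_k / im ∂_{k+1}, so:

  H_0: rank C_0 − rank ∂_1 = 4 − 3 = 1, and the invariant factors of ∂_1 are all 1, so H_0 = Z.
  H_1: rank ker ∂_1 − rank ∂_2 = (4 − 3) − 0 = 1, and there is no ∂_2, so H_1 = Z.

As a check, the Euler characteristic is 4 − 4 = 0, which agrees with 1 − 1 = 0.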